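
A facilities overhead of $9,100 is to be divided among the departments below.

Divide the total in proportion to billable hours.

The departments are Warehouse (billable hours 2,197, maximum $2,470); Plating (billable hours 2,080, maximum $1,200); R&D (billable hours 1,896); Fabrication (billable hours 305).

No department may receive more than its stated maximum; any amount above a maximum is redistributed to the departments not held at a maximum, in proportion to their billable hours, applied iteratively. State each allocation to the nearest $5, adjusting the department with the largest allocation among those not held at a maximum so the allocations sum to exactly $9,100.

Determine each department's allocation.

Warehouse: $2,470 · Plating: $1,200 · R&D: $4,680 · Fabrication: $750

Sum of billable hours: 6,478.
Pro-rata shares before constraints: Warehouse 3,086.25; Plating 2,921.89; R&D 2,663.41; Fabrication 428.45.
Cap binds for Warehouse ($2,470), Plating ($1,200); balance $5,430 reallocated over remaining billable hours 2,201.
Shares after redistribution: R&D 4,677.55 → $4,680; Fabrication 752.45 → $750.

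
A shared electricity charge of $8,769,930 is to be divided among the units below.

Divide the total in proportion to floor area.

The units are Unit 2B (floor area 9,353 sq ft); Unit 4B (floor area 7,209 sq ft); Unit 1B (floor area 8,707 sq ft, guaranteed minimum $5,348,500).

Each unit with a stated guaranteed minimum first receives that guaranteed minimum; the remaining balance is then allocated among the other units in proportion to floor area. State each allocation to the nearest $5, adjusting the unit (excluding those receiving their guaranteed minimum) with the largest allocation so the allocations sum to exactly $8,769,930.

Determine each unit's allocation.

Unit 2B: $1,932,170; Unit 4B: $1,489,260; Unit 1B: $5,348,500

Guaranteed amounts: Unit 1B $5,348,500. Balance $3,421,430.
Balance split over remaining floor area 16,562: Unit 2B 1,932,172.13 → $1,932,170; Unit 4B 1,489,257.87 → $1,489,260.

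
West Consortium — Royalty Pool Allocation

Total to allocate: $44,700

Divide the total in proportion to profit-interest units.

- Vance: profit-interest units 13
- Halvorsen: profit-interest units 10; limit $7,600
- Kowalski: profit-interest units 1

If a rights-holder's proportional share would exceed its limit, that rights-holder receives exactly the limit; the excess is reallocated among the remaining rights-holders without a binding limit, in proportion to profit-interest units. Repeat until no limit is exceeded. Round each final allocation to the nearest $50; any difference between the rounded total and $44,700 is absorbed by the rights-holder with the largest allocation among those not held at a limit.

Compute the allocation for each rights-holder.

Combined profit-interest units = 24.
Proportional shares (ignoring caps): Vance 24,212.50; Halvorsen 18,625.00; Kowalski 1,862.50.
Capped: Halvorsen ($7,600); remaining pool $37,100 reallocated over remaining profit-interest units 14.
Redistributed shares: Vance 34,450.00 → $34,450; Kowalski 2,650.00 → $2,650.

Vance: $34,450; Halvorsen: $7,600; Kowalski: $2,650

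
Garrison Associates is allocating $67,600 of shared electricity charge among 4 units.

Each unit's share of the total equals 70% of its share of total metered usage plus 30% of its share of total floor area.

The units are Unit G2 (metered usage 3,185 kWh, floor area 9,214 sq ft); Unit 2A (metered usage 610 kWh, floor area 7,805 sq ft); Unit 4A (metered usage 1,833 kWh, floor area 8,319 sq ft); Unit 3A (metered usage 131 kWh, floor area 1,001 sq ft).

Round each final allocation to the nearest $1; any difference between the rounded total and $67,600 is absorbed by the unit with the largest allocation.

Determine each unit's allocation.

Unit G2: $33,264; Unit 2A: $11,022; Unit 4A: $21,467; Unit 3A: $1,847

Totals — metered usage 5,759, floor area 26,339.
Blended shares (70% metered usage + 30% floor area): Unit G2 0.4921; Unit 2A 0.1630; Unit 4A 0.3176; Unit 3A 0.0273.
Pro-rata amounts: Unit G2 33,264.62; Unit 2A 11,021.73; Unit 4A 21,466.52; Unit 3A 1,847.12.
At nearest $1: Unit G2 $33,265; Unit 2A $11,022; Unit 4A $21,467; Unit 3A $1,847. Sum = $67,601.
Difference $67,600 − $67,601 = −$1 applied to largest allocation (Unit G2): Unit G2 becomes $33,264.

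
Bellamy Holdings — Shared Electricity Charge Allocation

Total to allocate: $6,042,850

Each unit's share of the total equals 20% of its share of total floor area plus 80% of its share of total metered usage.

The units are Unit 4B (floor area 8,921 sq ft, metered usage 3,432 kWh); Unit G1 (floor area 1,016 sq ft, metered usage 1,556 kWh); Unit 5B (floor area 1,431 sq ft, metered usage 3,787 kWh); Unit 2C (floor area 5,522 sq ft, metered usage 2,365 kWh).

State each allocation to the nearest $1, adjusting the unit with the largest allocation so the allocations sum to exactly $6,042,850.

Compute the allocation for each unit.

Unit 4B: $2,127,685 · Unit G1: $747,937 · Unit 5B: $1,745,791 · Unit 2C: $1,421,437

Totals — floor area 16,890, metered usage 11,140.
Composite weights (20% floor area + 80% metered usage): Unit 4B 0.3521; Unit G1 0.1238; Unit 5B 0.2889; Unit 2C 0.2352.
Raw shares: Unit 4B 2,127,685.47; Unit G1 747,937.20; Unit 5B 1,745,790.54; Unit 2C 1,421,436.78.
At nearest $1: Unit 4B $2,127,685; Unit G1 $747,937; Unit 5B $1,745,791; Unit 2C $1,421,437. Sum = $6,042,850.
Sum already equals the total — no adjustment.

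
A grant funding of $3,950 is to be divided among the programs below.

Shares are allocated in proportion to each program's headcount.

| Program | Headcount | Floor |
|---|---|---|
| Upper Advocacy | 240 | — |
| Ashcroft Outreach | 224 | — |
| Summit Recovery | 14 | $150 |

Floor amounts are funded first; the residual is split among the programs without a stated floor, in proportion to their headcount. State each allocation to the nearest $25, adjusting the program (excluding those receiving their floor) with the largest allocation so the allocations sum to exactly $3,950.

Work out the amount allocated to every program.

Upper Advocacy: $1,975 | Ashcroft Outreach: $1,825 | Summit Recovery: $150

Minimums first: Summit Recovery $150. Balance $3,800.
Balance split over remaining headcount 464: Upper Advocacy 1,965.52 → $1,975; Ashcroft Outreach 1,834.48 → $1,825.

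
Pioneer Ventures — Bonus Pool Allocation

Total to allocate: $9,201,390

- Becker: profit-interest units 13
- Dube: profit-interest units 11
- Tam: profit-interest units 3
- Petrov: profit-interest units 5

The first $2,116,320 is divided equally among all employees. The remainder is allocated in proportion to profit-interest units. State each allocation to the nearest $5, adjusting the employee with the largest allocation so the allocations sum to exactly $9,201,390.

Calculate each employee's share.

Becker: $3,407,390; Dube: $2,964,575; Tam: $1,193,305; Petrov: $1,636,120

First tranche $2,116,320 split equally: $529,080 each.
Remainder $7,085,070 by profit-interest units (total 32): Becker 2,878,309.69 → $2,878,310; Dube 2,435,492.81 → $2,435,495; Tam 664,225.31 → $664,225; Petrov 1,107,042.19 → $1,107,040.
Totals: Becker $529,080 + $2,878,310 = $3,407,390; Dube $529,080 + $2,435,495 = $2,964,575; Tam $529,080 + $664,225 = $1,193,305; Petrov $529,080 + $1,107,040 = $1,636,120.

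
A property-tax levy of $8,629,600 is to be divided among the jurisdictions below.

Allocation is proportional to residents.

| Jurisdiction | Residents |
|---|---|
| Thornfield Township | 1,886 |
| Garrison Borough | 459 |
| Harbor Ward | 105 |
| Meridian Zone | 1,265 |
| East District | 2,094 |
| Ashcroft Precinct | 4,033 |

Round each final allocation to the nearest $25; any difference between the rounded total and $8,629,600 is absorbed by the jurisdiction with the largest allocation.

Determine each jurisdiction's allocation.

Total residents = 9,842.
Unrounded shares: Thornfield Township 1,886/9,842 × $8,629,600 = 1,653,670.55; Garrison Borough 459/9,842 × $8,629,600 = 402,457.47; Harbor Ward 105/9,842 × $8,629,600 = 92,065.43; Meridian Zone 1,265/9,842 × $8,629,600 = 1,109,169.27; East District 2,094/9,842 × $8,629,600 = 1,836,047.80; Ashcroft Precinct 4,033/9,842 × $8,629,600 = 3,536,189.47.
Rounded to nearest $25: Thornfield Township $1,653,675; Garrison Borough $402,450; Harbor Ward $92,075; Meridian Zone $1,109,175; East District $1,836,050; Ashcroft Precinct $3,536,200. Sum = $8,629,625.
Difference $8,629,600 − $8,629,625 = −$25 applied to largest allocation (Ashcroft Precinct): Ashcroft Precinct becomes $3,536,175.

Thornfield Township: $1,653,675 | Garrison Borough: $402,450 | Harbor Ward: $92,075 | Meridian Zone: $1,109,175 | East District: $1,836,050 | Ashcroft Precinct: $3,536,175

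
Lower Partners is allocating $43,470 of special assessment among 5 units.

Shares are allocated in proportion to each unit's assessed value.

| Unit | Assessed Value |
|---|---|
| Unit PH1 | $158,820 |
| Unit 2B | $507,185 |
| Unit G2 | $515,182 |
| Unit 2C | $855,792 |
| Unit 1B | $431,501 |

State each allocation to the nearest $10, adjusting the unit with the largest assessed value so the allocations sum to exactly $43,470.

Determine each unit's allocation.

Total assessed value = 158,820 + 507,185 + 515,182 + 855,792 + 431,501 = 2,468,480.
Unrounded shares: Unit PH1 2,796.82; Unit 2B 8,931.54; Unit G2 9,072.37; Unit 2C 15,070.52; Unit 1B 7,598.74.
After rounding ($10): Unit PH1 $2,800; Unit 2B $8,930; Unit G2 $9,070; Unit 2C $15,070; Unit 1B $7,600. Sum = $43,470.
Rounded total matches; no reconciliation needed.

Unit PH1: $2,800; Unit 2B: $8,930; Unit G2: $9,070; Unit 2C: $15,070; Unit 1B: $7,600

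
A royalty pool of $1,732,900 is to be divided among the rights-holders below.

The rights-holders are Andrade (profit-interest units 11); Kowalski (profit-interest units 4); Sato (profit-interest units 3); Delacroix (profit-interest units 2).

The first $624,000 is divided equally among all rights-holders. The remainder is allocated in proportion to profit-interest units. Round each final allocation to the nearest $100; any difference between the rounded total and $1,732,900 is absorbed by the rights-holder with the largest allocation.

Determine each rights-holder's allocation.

Equal tier: $624,000 ÷ 4 = $156,000 apiece.
Remainder $1,108,900 by profit-interest units (total 20): Andrade 609,895.00 → $609,900; Kowalski 221,780.00 → $221,800; Sato 166,335.00 → $166,300; Delacroix 110,890.00 → $110,900.
Totals: Andrade $156,000 + $609,900 = $765,900; Kowalski $156,000 + $221,800 = $377,800; Sato $156,000 + $166,300 = $322,300; Delacroix $156,000 + $110,900 = $266,900.

Andrade: $765,900 · Kowalski: $377,800 · Sato: $322,300 · Delacroix: $266,900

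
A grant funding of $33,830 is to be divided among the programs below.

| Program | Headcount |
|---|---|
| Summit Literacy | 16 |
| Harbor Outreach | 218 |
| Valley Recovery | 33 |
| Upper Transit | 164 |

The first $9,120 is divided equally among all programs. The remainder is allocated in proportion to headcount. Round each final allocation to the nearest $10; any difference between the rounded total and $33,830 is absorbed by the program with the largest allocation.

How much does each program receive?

Summit Literacy: $3,200 | Harbor Outreach: $14,780 | Valley Recovery: $4,170 | Upper Transit: $11,680

$9,120 shared equally gives $2,280 per program.
Remainder $24,710 by headcount (total 431): Summit Literacy 917.31 → $920; Harbor Outreach 12,498.33 → $12,500; Valley Recovery 1,891.95 → $1,890; Upper Transit 9,402.41 → $9,400.
Totals: Summit Literacy $2,280 + $920 = $3,200; Harbor Outreach $2,280 + $12,500 = $14,780; Valley Recovery $2,280 + $1,890 = $4,170; Upper Transit $2,280 + $9,400 = $11,680.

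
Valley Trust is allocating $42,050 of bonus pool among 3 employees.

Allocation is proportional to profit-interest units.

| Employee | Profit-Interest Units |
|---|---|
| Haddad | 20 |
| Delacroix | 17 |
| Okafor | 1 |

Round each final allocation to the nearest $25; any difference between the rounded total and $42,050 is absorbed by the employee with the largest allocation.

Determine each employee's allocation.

Haddad: $22,150 | Delacroix: $18,800 | Okafor: $1,100

Total profit-interest units = 38.
Proportional shares: Haddad 20/38 × $42,050 = 22,131.58; Delacroix 17/38 × $42,050 = 18,811.84; Okafor 1/38 × $42,050 = 1,106.58.
After rounding ($25): Haddad $22,125; Delacroix $18,800; Okafor $1,100. Sum = $42,025.
Difference $42,050 − $42,025 = +$25 applied to largest allocation (Haddad): Haddad becomes $22,150.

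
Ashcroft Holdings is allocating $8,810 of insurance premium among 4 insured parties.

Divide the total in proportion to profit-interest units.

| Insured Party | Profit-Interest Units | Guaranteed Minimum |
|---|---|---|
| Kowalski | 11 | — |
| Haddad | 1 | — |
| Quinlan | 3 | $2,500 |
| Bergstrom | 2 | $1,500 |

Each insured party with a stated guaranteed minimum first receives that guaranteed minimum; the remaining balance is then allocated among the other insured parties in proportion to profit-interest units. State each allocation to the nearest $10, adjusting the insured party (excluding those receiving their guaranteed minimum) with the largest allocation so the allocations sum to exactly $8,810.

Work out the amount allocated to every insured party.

Kowalski: $4,410; Haddad: $400; Quinlan: $2,500; Bergstrom: $1,500

Fund the minimums — Quinlan $2,500; Bergstrom $1,500. Remaining pool $4,810.
Remaining pool split over remaining profit-interest units 12: Kowalski 4,409.17 → $4,410; Haddad 400.83 → $400.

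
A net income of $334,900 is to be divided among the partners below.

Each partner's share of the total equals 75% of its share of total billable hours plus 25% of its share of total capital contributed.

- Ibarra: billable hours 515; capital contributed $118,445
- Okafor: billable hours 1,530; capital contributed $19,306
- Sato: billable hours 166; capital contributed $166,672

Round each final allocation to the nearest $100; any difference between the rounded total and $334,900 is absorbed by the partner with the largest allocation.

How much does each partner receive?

Ibarra: $91,100 · Okafor: $179,100 · Sato: $64,700

Billable hours total 2,211; capital contributed total 304,423.
Blended shares (75% billable hours + 25% capital contributed): Ibarra 0.2720; Okafor 0.5349; Sato 0.1932.
Raw shares: Ibarra 91,081.01; Okafor 179,121.44; Sato 64,697.56.
Rounded to nearest $100: Ibarra $91,100; Okafor $179,100; Sato $64,700. Sum = $334,900.
No rounding difference to absorb.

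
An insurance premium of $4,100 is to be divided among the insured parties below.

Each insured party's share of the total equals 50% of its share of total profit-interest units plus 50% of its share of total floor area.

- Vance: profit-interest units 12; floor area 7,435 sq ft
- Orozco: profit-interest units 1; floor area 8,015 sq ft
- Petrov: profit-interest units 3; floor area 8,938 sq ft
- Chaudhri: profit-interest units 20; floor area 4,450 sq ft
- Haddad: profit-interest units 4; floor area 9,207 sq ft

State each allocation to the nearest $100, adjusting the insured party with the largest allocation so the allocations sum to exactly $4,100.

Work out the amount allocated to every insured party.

Vance: $1,000; Orozco: $500; Petrov: $600; Chaudhri: $1,300; Haddad: $700

Profit-interest units total 40; floor area total 38,045.
Blended shares (50% profit-interest units + 50% floor area): Vance 0.2477; Orozco 0.1178; Petrov 0.1550; Chaudhri 0.3085; Haddad 0.1710.
Proportional shares: Vance 1,015.62; Orozco 483.13; Petrov 635.36; Chaudhri 1,264.78; Haddad 701.11.
At nearest $100: Vance $1,000; Orozco $500; Petrov $600; Chaudhri $1,300; Haddad $700. Sum = $4,100.
No rounding difference to absorb.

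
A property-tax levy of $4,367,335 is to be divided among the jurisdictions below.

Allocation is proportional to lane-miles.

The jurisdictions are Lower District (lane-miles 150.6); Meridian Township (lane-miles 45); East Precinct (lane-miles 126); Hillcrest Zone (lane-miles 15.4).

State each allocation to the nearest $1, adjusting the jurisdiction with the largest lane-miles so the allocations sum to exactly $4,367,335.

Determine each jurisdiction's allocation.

Lower District: $1,951,693; Meridian Township: $583,175; East Precinct: $1,632,891; Hillcrest Zone: $199,576

Total lane-miles = 150.6 + 45 + 126 + 15.4 = 337.
Unrounded shares: Lower District 1,951,693.33; Meridian Township 583,175.30; East Precinct 1,632,890.83; Hillcrest Zone 199,575.55.
Rounded to nearest $1: Lower District $1,951,693; Meridian Township $583,175; East Precinct $1,632,891; Hillcrest Zone $199,576. Sum = $4,367,335.
No rounding difference to absorb.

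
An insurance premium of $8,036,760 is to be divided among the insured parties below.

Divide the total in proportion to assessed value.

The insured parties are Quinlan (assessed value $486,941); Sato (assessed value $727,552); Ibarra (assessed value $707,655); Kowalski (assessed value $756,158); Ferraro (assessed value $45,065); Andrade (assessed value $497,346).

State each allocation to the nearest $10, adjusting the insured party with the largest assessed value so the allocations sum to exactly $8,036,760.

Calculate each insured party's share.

Sum of assessed value: 3,220,717.
Raw shares: Quinlan 486,941/3,220,717 × $8,036,760 = 1,215,079.73; Sato 727,552/3,220,717 × $8,036,760 = 1,815,484.20; Ibarra 707,655/3,220,717 × $8,036,760 = 1,765,834.56; Kowalski 756,158/3,220,717 × $8,036,760 = 1,886,865.68; Ferraro 45,065/3,220,717 × $8,036,760 = 112,452.16; Andrade 497,346/3,220,717 × $8,036,760 = 1,241,043.67.
At nearest $10: Quinlan $1,215,080; Sato $1,815,480; Ibarra $1,765,830; Kowalski $1,886,870; Ferraro $112,450; Andrade $1,241,040. Sum = $8,036,750.
Difference $8,036,760 − $8,036,750 = +$10 applied to largest assessed value (Kowalski): Kowalski becomes $1,886,880.

Quinlan: $1,215,080 | Sato: $1,815,480 | Ibarra: $1,765,830 | Kowalski: $1,886,880 | Ferraro: $112,450 | Andrade: $1,241,040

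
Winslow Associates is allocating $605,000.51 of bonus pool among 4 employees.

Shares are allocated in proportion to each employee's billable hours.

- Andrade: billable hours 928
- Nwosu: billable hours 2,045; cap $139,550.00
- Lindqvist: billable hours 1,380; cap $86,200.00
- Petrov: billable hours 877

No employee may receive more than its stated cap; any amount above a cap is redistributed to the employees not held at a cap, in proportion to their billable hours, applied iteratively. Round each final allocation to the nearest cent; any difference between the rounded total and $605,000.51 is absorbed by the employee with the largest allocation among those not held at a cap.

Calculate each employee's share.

Combined billable hours = 5,230.
Unconstrained shares: Andrade 107,349.9949; Nwosu 236,563.2969; Lindqvist 159,636.8459; Petrov 101,450.3723.
Cap binds for Nwosu ($139,550.00), Lindqvist ($86,200.00); balance $379,250.51 reallocated over remaining billable hours 1,805.
Shares after redistribution: Andrade 194,983.0877 → $194,983.09; Petrov 184,267.4223 → $184,267.42.

Andrade: $194,983.09; Nwosu: $139,550.00; Lindqvist: $86,200.00; Petrov: $184,267.42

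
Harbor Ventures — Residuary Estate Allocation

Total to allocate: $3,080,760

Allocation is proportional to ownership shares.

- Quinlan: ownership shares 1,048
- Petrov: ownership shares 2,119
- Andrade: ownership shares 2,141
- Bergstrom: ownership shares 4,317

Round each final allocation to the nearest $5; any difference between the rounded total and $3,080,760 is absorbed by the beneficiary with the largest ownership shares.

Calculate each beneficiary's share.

Combined ownership shares = 1,048 + 2,119 + 2,141 + 4,317 = 9,625.
Pro-rata amounts: Quinlan 335,442.75; Petrov 678,247.32; Andrade 685,289.06; Bergstrom 1,381,780.87.
After rounding ($5): Quinlan $335,445; Petrov $678,245; Andrade $685,290; Bergstrom $1,381,780. Sum = $3,080,760.
No rounding difference to absorb.

Quinlan: $335,445; Petrov: $678,245; Andrade: $685,290; Bergstrom: $1,381,780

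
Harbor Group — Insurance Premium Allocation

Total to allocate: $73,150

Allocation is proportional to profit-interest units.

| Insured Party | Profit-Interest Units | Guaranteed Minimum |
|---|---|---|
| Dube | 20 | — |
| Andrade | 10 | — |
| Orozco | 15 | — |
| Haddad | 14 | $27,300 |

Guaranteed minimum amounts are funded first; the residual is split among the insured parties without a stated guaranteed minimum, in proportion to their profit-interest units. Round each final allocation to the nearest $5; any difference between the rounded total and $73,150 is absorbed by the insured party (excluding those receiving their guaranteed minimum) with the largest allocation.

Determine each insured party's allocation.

Guaranteed amounts: Haddad $27,300. Residual $45,850.
Residual split over remaining profit-interest units 45: Dube 20,377.78 → $20,380; Andrade 10,188.89 → $10,190; Orozco 15,283.33 → $15,285.
Rounding difference −$5 applied to Dube → $20,375.

Dube: $20,375 | Andrade: $10,190 | Orozco: $15,285 | Haddad: $27,300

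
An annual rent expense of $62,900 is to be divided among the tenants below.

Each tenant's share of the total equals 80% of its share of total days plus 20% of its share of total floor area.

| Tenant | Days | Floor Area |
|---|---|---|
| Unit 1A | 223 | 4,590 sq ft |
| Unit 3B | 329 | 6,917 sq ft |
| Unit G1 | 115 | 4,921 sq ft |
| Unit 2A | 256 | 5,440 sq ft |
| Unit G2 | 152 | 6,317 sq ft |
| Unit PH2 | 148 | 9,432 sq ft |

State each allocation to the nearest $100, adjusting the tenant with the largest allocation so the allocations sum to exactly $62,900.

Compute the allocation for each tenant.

Unit 1A: $10,700; Unit 3B: $15,800; Unit G1: $6,400; Unit 2A: $12,400; Unit G2: $8,400; Unit PH2: $9,200

Days total 1,223; floor area total 37,617.
Blended shares (80% days + 20% floor area): Unit 1A 0.1703; Unit 3B 0.2520; Unit G1 0.1014; Unit 2A 0.1964; Unit G2 0.1330; Unit PH2 0.1470.
Raw shares: Unit 1A 10,710.28; Unit 3B 15,849.82; Unit G1 6,377.34; Unit 2A 12,352.31; Unit G2 8,366.55; Unit PH2 9,243.70.
At nearest $100: Unit 1A $10,700; Unit 3B $15,800; Unit G1 $6,400; Unit 2A $12,400; Unit G2 $8,400; Unit PH2 $9,200. Sum = $62,900.
Sum already equals the total — no adjustment.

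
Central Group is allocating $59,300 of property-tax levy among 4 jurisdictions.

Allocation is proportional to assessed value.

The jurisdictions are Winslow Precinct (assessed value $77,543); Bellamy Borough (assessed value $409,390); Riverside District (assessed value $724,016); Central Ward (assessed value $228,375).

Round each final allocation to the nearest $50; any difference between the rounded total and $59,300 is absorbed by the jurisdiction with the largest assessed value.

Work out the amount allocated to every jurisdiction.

Winslow Precinct: $3,200; Bellamy Borough: $16,850; Riverside District: $29,850; Central Ward: $9,400

Total assessed value = 77,543 + 409,390 + 724,016 + 228,375 = 1,439,324.
Pro-rata amounts: Winslow Precinct 3,194.76; Bellamy Borough 16,866.83; Riverside District 29,829.38; Central Ward 9,409.03.
Rounded to nearest $50: Winslow Precinct $3,200; Bellamy Borough $16,850; Riverside District $29,850; Central Ward $9,400. Sum = $59,300.
Rounded total matches; no reconciliation needed.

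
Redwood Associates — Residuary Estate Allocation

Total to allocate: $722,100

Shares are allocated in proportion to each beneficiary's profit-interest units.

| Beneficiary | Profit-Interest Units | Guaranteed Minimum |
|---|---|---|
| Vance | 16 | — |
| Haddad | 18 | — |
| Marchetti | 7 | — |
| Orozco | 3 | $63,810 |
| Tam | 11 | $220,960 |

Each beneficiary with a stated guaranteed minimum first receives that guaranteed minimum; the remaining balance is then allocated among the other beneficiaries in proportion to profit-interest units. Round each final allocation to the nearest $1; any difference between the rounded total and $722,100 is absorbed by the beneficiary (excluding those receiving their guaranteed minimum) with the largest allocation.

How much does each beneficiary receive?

Vance: $170,665 | Haddad: $191,999 | Marchetti: $74,666 | Orozco: $63,810 | Tam: $220,960

Minimums first: Orozco $63,810; Tam $220,960. Balance $437,330.
Balance split over remaining profit-interest units 41: Vance 170,665.37 → $170,665; Haddad 191,998.54 → $191,999; Marchetti 74,666.10 → $74,666.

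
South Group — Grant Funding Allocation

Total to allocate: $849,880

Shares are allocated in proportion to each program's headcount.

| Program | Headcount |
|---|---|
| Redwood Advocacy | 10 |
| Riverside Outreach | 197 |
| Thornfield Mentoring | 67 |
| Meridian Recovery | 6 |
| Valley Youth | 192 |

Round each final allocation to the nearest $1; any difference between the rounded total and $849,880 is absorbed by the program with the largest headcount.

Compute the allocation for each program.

Total headcount = 472.
Unrounded shares: Redwood Advocacy 10/472 × $849,880 = 18,005.93; Riverside Outreach 197/472 × $849,880 = 354,716.86; Thornfield Mentoring 67/472 × $849,880 = 120,639.75; Meridian Recovery 6/472 × $849,880 = 10,803.56; Valley Youth 192/472 × $849,880 = 345,713.90.
After rounding ($1): Redwood Advocacy $18,006; Riverside Outreach $354,717; Thornfield Mentoring $120,640; Meridian Recovery $10,804; Valley Youth $345,714. Sum = $849,881.
Difference $849,880 − $849,881 = −$1 applied to largest headcount (Riverside Outreach): Riverside Outreach becomes $354,716.

Redwood Advocacy: $18,006 | Riverside Outreach: $354,716 | Thornfield Mentoring: $120,640 | Meridian Recovery: $10,804 | Valley Youth: $345,714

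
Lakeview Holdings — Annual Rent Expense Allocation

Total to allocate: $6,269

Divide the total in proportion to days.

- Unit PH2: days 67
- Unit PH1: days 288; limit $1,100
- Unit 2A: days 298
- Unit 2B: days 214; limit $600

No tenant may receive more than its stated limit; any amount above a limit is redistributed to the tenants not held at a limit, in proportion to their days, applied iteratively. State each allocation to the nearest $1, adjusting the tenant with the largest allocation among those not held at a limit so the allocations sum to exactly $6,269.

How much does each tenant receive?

Total days = 867.
Unconstrained shares: Unit PH2 484.46; Unit PH1 2,082.44; Unit 2A 2,154.74; Unit 2B 1,547.37.
Capped: Unit PH1 ($1,100), Unit 2B ($600); balance $4,569 reallocated over remaining days 365.
Remaining shares: Unit PH2 838.69 → $839; Unit 2A 3,730.31 → $3,730.

Unit PH2: $839 | Unit PH1: $1,100 | Unit 2A: $3,730 | Unit 2B: $600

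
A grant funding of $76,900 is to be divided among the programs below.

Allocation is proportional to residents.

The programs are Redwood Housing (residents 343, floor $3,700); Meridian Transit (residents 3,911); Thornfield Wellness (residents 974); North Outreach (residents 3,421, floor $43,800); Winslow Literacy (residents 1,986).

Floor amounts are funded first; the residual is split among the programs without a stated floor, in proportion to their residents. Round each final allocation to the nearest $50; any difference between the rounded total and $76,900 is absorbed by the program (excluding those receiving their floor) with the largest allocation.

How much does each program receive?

Redwood Housing: $3,700 · Meridian Transit: $16,750 · Thornfield Wellness: $4,150 · North Outreach: $43,800 · Winslow Literacy: $8,500

Guaranteed amounts: Redwood Housing $3,700; North Outreach $43,800. Residual $29,400.
Residual split over remaining residents 6,871: Meridian Transit 16,734.59 → $16,750; Thornfield Wellness 4,167.60 → $4,150; Winslow Literacy 8,497.80 → $8,500.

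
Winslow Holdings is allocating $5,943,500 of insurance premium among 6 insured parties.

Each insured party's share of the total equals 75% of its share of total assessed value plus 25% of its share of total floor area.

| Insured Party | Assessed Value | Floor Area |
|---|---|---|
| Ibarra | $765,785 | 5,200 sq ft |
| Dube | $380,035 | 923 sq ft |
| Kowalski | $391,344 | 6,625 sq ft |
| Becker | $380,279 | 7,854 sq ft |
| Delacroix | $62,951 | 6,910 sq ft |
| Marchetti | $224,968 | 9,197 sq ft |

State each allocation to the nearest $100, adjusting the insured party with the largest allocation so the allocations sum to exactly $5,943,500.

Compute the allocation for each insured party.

Ibarra: $1,758,300 | Dube: $805,500 | Kowalski: $1,059,200 | Becker: $1,086,600 | Delacroix: $406,900 | Marchetti: $827,000

Assessed value total 2,205,362; floor area total 36,709.
Composite weights (75% assessed value + 25% floor area): Ibarra 0.2958; Dube 0.1355; Kowalski 0.1782; Becker 0.1828; Delacroix 0.0685; Marchetti 0.1391.
Raw shares: Ibarra 1,758,336.88; Dube 805,512.52; Kowalski 1,059,171.63; Becker 1,086,552.71; Delacroix 406,937.74; Marchetti 826,988.52.
At nearest $100: Ibarra $1,758,300; Dube $805,500; Kowalski $1,059,200; Becker $1,086,600; Delacroix $406,900; Marchetti $827,000. Sum = $5,943,500.
No rounding difference to absorb.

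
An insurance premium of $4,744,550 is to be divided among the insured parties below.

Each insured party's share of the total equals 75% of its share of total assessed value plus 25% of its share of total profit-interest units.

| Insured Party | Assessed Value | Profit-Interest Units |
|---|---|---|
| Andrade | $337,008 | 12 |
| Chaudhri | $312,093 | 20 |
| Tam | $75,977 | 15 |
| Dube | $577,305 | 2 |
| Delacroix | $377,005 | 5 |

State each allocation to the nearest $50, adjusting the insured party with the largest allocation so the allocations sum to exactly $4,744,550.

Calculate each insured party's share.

Assessed value total 1,679,388; profit-interest units total 54.
Composite weights (75% assessed value + 25% profit-interest units): Andrade 0.2061; Chaudhri 0.2320; Tam 0.1034; Dube 0.2671; Delacroix 0.1915.
Proportional shares: Andrade 977,663.79; Chaudhri 1,100,596.10; Tam 490,468.37; Dube 1,267,167.89; Delacroix 908,653.85.
Rounded to nearest $50: Andrade $977,650; Chaudhri $1,100,600; Tam $490,450; Dube $1,267,150; Delacroix $908,650. Sum = $4,744,500.
Difference $4,744,550 − $4,744,500 = +$50 applied to largest allocation (Dube): Dube becomes $1,267,200.

Andrade: $977,650; Chaudhri: $1,100,600; Tam: $490,450; Dube: $1,267,200; Delacroix: $908,650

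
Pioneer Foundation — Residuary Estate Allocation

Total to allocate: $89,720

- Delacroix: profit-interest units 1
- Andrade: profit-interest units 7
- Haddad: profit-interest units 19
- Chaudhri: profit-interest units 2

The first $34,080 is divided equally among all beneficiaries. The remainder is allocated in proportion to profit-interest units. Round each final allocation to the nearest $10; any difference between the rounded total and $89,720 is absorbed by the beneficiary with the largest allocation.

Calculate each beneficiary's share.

Delacroix: $10,440 · Andrade: $21,950 · Haddad: $44,970 · Chaudhri: $12,360

Equal tier: $34,080 ÷ 4 = $8,520 apiece.
Remainder $55,640 by profit-interest units (total 29): Delacroix 1,918.62 → $1,920; Andrade 13,430.34 → $13,430; Haddad 36,453.79 → $36,450; Chaudhri 3,837.24 → $3,840.
Totals: Delacroix $8,520 + $1,920 = $10,440; Andrade $8,520 + $13,430 = $21,950; Haddad $8,520 + $36,450 = $44,970; Chaudhri $8,520 + $3,840 = $12,360.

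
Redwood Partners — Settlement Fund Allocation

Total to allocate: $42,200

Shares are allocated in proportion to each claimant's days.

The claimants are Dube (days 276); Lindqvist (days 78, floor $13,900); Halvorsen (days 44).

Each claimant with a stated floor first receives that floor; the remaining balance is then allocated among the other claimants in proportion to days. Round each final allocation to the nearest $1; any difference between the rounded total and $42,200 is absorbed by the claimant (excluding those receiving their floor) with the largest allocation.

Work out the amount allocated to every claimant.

Minimums first: Lindqvist $13,900. Remaining pool $28,300.
Remaining pool split over remaining days 320: Dube 24,408.75 → $24,409; Halvorsen 3,891.25 → $3,891.

Dube: $24,409; Lindqvist: $13,900; Halvorsen: $3,891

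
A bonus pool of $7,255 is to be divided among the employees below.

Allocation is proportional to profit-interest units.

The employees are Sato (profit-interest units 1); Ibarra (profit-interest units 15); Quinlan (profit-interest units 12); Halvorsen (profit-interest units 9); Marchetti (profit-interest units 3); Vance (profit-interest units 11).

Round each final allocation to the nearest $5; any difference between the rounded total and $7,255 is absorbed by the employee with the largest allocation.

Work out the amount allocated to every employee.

Total profit-interest units = 51.
Pro-rata amounts: Sato 1/51 × $7,255 = 142.25; Ibarra 15/51 × $7,255 = 2,133.82; Quinlan 12/51 × $7,255 = 1,707.06; Halvorsen 9/51 × $7,255 = 1,280.29; Marchetti 3/51 × $7,255 = 426.76; Vance 11/51 × $7,255 = 1,564.80.
After rounding ($5): Sato $140; Ibarra $2,135; Quinlan $1,705; Halvorsen $1,280; Marchetti $425; Vance $1,565. Sum = $7,250.
Difference $7,255 − $7,250 = +$5 applied to largest allocation (Ibarra): Ibarra becomes $2,140.

Sato: $140 | Ibarra: $2,140 | Quinlan: $1,705 | Halvorsen: $1,280 | Marchetti: $425 | Vance: $1,565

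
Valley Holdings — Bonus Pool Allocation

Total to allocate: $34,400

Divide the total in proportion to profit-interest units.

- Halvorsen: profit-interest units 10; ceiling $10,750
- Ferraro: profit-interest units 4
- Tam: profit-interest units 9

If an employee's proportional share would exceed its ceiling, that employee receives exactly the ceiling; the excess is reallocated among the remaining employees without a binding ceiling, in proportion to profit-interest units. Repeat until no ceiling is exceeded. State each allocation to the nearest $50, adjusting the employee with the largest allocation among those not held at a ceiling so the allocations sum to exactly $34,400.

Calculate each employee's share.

Profit-interest units total: 23.
Proportional shares (ignoring caps): Halvorsen 14,956.52; Ferraro 5,982.61; Tam 13,460.87.
Cap binds for Halvorsen ($10,750); residual $23,650 reallocated over remaining profit-interest units 13.
Redistributed shares: Ferraro 7,276.92 → $7,300; Tam 16,373.08 → $16,350.

Halvorsen: $10,750; Ferraro: $7,300; Tam: $16,350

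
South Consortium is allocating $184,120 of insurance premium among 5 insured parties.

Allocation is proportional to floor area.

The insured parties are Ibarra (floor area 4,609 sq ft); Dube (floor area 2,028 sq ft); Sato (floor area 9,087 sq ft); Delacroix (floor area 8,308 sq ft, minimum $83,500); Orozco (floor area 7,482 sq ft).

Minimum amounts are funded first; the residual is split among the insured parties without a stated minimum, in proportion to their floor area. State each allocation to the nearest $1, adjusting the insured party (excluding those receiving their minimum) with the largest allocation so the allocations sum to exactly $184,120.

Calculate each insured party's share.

Fund the minimums — Delacroix $83,500. Remaining pool $100,620.
Remaining pool split over remaining floor area 23,206: Ibarra 19,984.38 → $19,984; Dube 8,793.30 → $8,793; Sato 39,400.76 → $39,401; Orozco 32,441.56 → $32,442.

Ibarra: $19,984 · Dube: $8,793 · Sato: $39,401 · Delacroix: $83,500 · Orozco: $32,442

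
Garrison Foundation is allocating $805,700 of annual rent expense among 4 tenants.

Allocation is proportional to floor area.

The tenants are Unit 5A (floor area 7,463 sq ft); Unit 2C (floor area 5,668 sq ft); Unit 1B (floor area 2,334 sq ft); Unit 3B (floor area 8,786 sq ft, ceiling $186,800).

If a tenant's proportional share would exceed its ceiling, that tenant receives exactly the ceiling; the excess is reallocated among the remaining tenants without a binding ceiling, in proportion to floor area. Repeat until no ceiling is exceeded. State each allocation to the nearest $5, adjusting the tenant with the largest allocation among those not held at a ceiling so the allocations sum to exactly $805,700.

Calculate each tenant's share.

Combined floor area = 24,251.
Pro-rata shares before constraints: Unit 5A 247,946.03; Unit 2C 188,310.07; Unit 1B 77,543.35; Unit 3B 291,900.55.
Capped: Unit 3B ($186,800); balance $618,900 reallocated over remaining floor area 15,465.
Shares after redistribution: Unit 5A 298,664.77 → $298,665; Unit 2C 226,829.95 → $226,830; Unit 1B 93,405.28 → $93,405.

Unit 5A: $298,665 | Unit 2C: $226,830 | Unit 1B: $93,405 | Unit 3B: $186,800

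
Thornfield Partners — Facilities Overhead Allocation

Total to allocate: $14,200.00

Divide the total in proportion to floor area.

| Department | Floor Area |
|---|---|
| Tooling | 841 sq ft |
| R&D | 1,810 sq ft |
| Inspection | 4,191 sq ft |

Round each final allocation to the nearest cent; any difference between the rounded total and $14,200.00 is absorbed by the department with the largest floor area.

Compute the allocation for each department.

Total floor area = 841 + 1,810 + 4,191 = 6,842.
Unrounded shares: Tooling 1,745.4253; R&D 3,756.5039; Inspection 8,698.0707.
At nearest cent: Tooling $1,745.43; R&D $3,756.50; Inspection $8,698.07. Sum = $14,200.00.
No rounding difference to absorb.

Tooling: $1,745.43 · R&D: $3,756.50 · Inspection: $8,698.07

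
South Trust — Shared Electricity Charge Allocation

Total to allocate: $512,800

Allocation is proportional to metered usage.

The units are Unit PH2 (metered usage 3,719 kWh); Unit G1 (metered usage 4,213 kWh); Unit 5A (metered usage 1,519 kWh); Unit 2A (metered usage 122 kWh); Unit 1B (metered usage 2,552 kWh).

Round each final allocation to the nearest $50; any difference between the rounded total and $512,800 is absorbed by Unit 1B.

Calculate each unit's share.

Unit PH2: $157,300 | Unit G1: $178,200 | Unit 5A: $64,250 | Unit 2A: $5,150 | Unit 1B: $107,900

Total metered usage = 12,125.
Raw shares: Unit PH2 3,719/12,125 × $512,800 = 157,286.86; Unit G1 4,213/12,125 × $512,800 = 178,179.50; Unit 5A 1,519/12,125 × $512,800 = 64,242.74; Unit 2A 122/12,125 × $512,800 = 5,159.72; Unit 1B 2,552/12,125 × $512,800 = 107,931.18.
After rounding ($50): Unit PH2 $157,300; Unit G1 $178,200; Unit 5A $64,250; Unit 2A $5,150; Unit 1B $107,950. Sum = $512,850.
Difference $512,800 − $512,850 = −$50 applied to Unit 1B: Unit 1B becomes $107,900.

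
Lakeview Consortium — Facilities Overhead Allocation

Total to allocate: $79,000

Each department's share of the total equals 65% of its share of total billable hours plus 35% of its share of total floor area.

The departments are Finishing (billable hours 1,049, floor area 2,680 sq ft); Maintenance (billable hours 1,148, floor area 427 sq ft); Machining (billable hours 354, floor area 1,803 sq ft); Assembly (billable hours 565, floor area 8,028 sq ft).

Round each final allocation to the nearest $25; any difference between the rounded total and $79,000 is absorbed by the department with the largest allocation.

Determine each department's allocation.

Finishing: $23,025 | Maintenance: $19,825 | Machining: $9,675 | Assembly: $26,475

Totals — billable hours 3,116, floor area 12,938.
Composite weights (65% billable hours + 35% floor area): Finishing 0.2913; Maintenance 0.2510; Machining 0.1226; Assembly 0.3350.
Raw shares: Finishing 23,014.42; Maintenance 19,830.97; Machining 9,686.95; Assembly 26,467.66.
Rounded to nearest $25: Finishing $23,025; Maintenance $19,825; Machining $9,675; Assembly $26,475. Sum = $79,000.
Sum already equals the total — no adjustment.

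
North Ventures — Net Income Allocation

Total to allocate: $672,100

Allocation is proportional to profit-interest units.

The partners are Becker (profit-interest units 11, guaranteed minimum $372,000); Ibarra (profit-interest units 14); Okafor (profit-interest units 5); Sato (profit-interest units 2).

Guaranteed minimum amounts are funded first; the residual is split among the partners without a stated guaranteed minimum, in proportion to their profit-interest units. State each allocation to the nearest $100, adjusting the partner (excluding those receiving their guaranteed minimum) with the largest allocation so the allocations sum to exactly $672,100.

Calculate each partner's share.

Becker: $372,000; Ibarra: $200,000; Okafor: $71,500; Sato: $28,600

Fund the minimums — Becker $372,000. Balance $300,100.
Balance split over remaining profit-interest units 21: Ibarra 200,066.67 → $200,100; Okafor 71,452.38 → $71,500; Sato 28,580.95 → $28,600.
Rounding difference −$100 applied to Ibarra → $200,000.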